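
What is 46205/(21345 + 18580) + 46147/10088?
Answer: 461707003/80552680 ≈ 5.7317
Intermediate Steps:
46205/(21345 + 18580) + 46147/10088 = 46205/39925 + 46147*(1/10088) = 46205*(1/39925) + 46147/10088 = 9241/7985 + 46147/10088 = 461707003/80552680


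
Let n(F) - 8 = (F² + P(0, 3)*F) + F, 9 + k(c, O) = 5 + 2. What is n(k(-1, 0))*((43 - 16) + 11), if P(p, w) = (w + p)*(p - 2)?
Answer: 836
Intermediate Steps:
k(c, O) = -2 (k(c, O) = -9 + (5 + 2) = -9 + 7 = -2)
P(p, w) = (-2 + p)*(p + w) (P(p, w) = (p + w)*(-2 + p) = (-2 + p)*(p + w))
n(F) = 8 + F² - 5*F (n(F) = 8 + ((F² + (0² - 2*0 - 2*3 + 0*3)*F) + F) = 8 + ((F² + (0 + 0 - 6 + 0)*F) + F) = 8 + ((F² - 6*F) + F) = 8 + (F² - 5*F) = 8 + F² - 5*F)
n(k(-1, 0))*((43 - 16) + 11) = (8 + (-2)² - 5*(-2))*((43 - 16) + 11) = (8 + 4 + 10)*(27 + 11) = 22*38 = 836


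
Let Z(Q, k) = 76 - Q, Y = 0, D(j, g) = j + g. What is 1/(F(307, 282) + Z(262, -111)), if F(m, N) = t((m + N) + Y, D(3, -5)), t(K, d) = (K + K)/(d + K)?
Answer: -587/108004 ≈ -0.0054350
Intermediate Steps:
D(j, g) = g + j
t(K, d) = 2*K/(K + d) (t(K, d) = (2*K)/(K + d) = 2*K/(K + d))
F(m, N) = 2*(N + m)/(-2 + N + m) (F(m, N) = 2*((m + N) + 0)/(((m + N) + 0) + (-5 + 3)) = 2*((N + m) + 0)/(((N + m) + 0) - 2) = 2*(N + m)/((N + m) - 2) = 2*(N + m)/(-2 + N + m))
1/(F(307, 282) + Z(262, -111)) = 1/(2*(282 + 307)/(-2 + 282 + 307) + (76 - 1*262)) = 1/(2*589/587 + (76 - 262)) = 1/(2*(1/587)*589 - 186) = 1/(1178/587 - 186) = 1/(-108004/587) = -587/108004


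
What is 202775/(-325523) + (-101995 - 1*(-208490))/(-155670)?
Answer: -13246511227/10134833082 ≈ -1.3070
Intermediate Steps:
202775/(-325523) + (-101995 - 1*(-208490))/(-155670) = 202775*(-1/325523) + (-101995 + 208490)*(-1/155670) = -202775/325523 + 106495*(-1/155670) = -202775/325523 - 21299/31134 = -13246511227/10134833082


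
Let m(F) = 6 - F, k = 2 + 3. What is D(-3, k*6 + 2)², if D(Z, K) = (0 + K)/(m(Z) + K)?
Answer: 1024/1681 ≈ 0.60916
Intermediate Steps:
k = 5
D(Z, K) = K/(6 + K - Z) (D(Z, K) = (0 + K)/((6 - Z) + K) = K/(6 + K - Z))
D(-3, k*6 + 2)² = ((5*6 + 2)/(6 + (5*6 + 2) - 1*(-3)))² = ((30 + 2)/(6 + (30 + 2) + 3))² = (32/(6 + 32 + 3))² = (32/41)² = 1024/1681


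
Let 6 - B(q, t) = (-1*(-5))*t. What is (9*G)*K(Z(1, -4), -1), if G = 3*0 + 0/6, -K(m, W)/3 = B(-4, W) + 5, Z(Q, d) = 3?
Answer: 0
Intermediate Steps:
B(q, t) = 6 - 5*t (B(q, t) = 6 - (-1*(-5))*t = 6 - 5*t)
K(m, W) = -33 + 15*W (K(m, W) = -3*((6 - 5*W) + 5) = -3*(11 - 5*W) = -33 + 15*W)
G = 0 (G = 0 + 0*(1/6) = 0 + 0 = 0)
(9*G)*K(Z(1, -4), -1) = (9*0)*(-33 + 15*(-1)) = 0*(-33 - 15) = 0*(-48) = 0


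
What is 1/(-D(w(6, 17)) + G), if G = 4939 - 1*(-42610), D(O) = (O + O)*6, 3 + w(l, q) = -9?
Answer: 1/47693 ≈ 2.0967e-5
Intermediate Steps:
w(l, q) = -12 (w(l, q) = -3 - 9 = -12)
D(O) = 12*O (D(O) = (2*O)*6 = 12*O)
G = 47549 (G = 4939 + 42610 = 47549)
1/(-D(w(6, 17)) + G) = 1/(-12*(-12) + 47549) = 1/(-1*(-144) + 47549) = 1/(144 + 47549) = 1/47693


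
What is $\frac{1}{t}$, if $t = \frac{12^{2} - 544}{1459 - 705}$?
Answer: $- \frac{377}{200} \approx -1.885$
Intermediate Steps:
$t = - \frac{200}{377}$ ($t = \frac{144 - 544}{754} = \left(-400\right) \frac{1}{754} = - \frac{200}{377} \approx -0.5305$)
$\frac{1}{t} = \frac{1}{- \frac{200}{377}} = - \frac{377}{200}$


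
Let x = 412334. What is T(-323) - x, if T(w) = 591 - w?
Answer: -411420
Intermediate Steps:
T(-323) - x = (591 - 1*(-323)) - 1*412334 = (591 + 323) - 412334 = 914 - 412334 = -411420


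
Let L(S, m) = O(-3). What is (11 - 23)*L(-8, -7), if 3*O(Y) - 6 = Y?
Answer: -12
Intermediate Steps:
O(Y) = 2 + Y/3
L(S, m) = 1 (L(S, m) = 2 + (1/3)*(-3) = 2 - 1 = 1)
(11 - 23)*L(-8, -7) = (11 - 23)*1 = -12*1 = -12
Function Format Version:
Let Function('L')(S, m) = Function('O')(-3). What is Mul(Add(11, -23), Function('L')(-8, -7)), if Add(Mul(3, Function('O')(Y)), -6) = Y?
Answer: -12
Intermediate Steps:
Function('O')(Y) = Add(2, Mul(Rational(1, 3), Y))
Function('L')(S, m) = 1 (Function('L')(S, m) = Add(2, Mul(Rational(1, 3), -3)) = Add(2, -1) = 1)
Mul(Add(11, -23), Function('L')(-8, -7)) = Mul(Add(11, -23), 1) = Mul(-12, 1) = -12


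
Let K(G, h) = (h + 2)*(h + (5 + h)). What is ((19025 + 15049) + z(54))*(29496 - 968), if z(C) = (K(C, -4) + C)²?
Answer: 1074763872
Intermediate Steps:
K(G, h) = (2 + h)*(5 + 2*h)
z(C) = (6 + C)² (z(C) = ((10 + 2*(-4)² + 9*(-4)) + C)² = ((10 + 2*16 - 36) + C)² = ((10 + 32 - 36) + C)² = (6 + C)²)
((19025 + 15049) + z(54))*(29496 - 968) = ((19025 + 15049) + (6 + 54)²)*(29496 - 968) = (34074 + 60²)*28528 = (34074 + 3600)*28528 = 37674*28528 = 1074763872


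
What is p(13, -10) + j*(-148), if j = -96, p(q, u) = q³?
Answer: 16405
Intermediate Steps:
p(13, -10) + j*(-148) = 13³ - 96*(-148) = 2197 + 14208 = 16405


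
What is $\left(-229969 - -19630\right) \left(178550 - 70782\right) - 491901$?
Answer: $-22668305253$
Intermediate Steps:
$\left(-229969 - -19630\right) \left(178550 - 70782\right) - 491901 = \left(-229969 + \left(-842 + 20472\right)\right) 107768 - 491901 = \left(-229969 + 19630\right) 107768 - 491901 = \left(-210339\right) 107768 - 491901 = -22667813352 - 491901 = -22668305253$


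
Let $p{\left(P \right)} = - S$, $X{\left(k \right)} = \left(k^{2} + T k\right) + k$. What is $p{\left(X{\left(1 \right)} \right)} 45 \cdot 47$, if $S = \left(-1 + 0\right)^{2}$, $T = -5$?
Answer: $-2115$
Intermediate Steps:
$S = 1$ ($S = \left(-1\right)^{2} = 1$)
$X{\left(k \right)} = k^{2} - 4 k$ ($X{\left(k \right)} = \left(k^{2} - 5 k\right) + k = k^{2} - 4 k$)
$p{\left(P \right)} = -1$ ($p{\left(P \right)} = \left(-1\right) 1 = -1$)
$p{\left(X{\left(1 \right)} \right)} 45 \cdot 47 = \left(-1\right) 45 \cdot 47 = \left(-45\right) 47 = -2115$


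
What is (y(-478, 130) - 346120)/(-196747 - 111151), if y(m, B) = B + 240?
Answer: 172875/153949 ≈ 1.1229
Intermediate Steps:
y(m, B) = 240 + B
(y(-478, 130) - 346120)/(-196747 - 111151) = ((240 + 130) - 346120)/(-196747 - 111151) = (370 - 346120)/(-307898) = -345750*(-1/307898) = 172875/153949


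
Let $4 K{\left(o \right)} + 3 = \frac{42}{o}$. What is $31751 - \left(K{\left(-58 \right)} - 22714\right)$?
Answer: $\frac{1579512}{29} \approx 54466.0$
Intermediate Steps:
$K{\left(o \right)} = - \frac{3}{4} + \frac{21}{2 o}$ ($K{\left(o \right)} = - \frac{3}{4} + \frac{42 \frac{1}{o}}{4} = - \frac{3}{4} + \frac{21}{2 o}$)
$31751 - \left(K{\left(-58 \right)} - 22714\right) = 31751 - \left(\frac{3 \left(14 - -58\right)}{4 \left(-58\right)} - 22714\right) = 31751 - \left(\frac{3}{4} \left(- \frac{1}{58}\right) \left(14 + 58\right) - 22714\right) = 31751 - \left(\frac{3}{4} \left(- \frac{1}{58}\right) 72 - 22714\right) = 31751 - \left(- \frac{27}{29} - 22714\right) = 31751 - - \frac{658733}{29} = 31751 + \frac{658733}{29} = \frac{1579512}{29}$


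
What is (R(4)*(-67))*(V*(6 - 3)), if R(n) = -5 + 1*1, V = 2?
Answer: 1608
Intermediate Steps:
R(n) = -4 (R(n) = -5 + 1 = -4)
(R(4)*(-67))*(V*(6 - 3)) = (-4*(-67))*(2*(6 - 3)) = 268*(2*3) = 268*6 = 1608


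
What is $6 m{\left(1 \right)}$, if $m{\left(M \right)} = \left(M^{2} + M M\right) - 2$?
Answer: $0$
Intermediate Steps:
$m{\left(M \right)} = -2 + 2 M^{2}$ ($m{\left(M \right)} = \left(M^{2} + M^{2}\right) - 2 = 2 M^{2} - 2 = -2 + 2 M^{2}$)
$6 m{\left(1 \right)} = 6 \left(-2 + 2 \cdot 1^{2}\right) = 6 \left(-2 + 2 \cdot 1\right) = 6 \left(-2 + 2\right) = 6 \cdot 0 = 0$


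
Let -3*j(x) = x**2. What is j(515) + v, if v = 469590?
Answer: 1143545/3 ≈ 3.8118e+5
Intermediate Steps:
j(x) = -x**2/3
j(515) + v = -1/3*515**2 + 469590 = -1/3*265225 + 469590 = -265225/3 + 469590 = 1143545/3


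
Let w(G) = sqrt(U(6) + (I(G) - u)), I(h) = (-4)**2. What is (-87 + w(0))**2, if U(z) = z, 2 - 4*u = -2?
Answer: (87 - sqrt(21))**2 ≈ 6792.6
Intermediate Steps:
u = 1 (u = 1/2 - 1/4*(-2) = 1/2 + 1/2 = 1)
I(h) = 16
w(G) = sqrt(21) (w(G) = sqrt(6 + (16 - 1*1)) = sqrt(6 + (16 - 1)) = sqrt(6 + 15) = sqrt(21))
(-87 + w(0))**2 = (-87 + sqrt(21))**2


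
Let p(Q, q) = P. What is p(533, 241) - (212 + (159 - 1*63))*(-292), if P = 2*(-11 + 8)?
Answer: 89930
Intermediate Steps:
P = -6 (P = 2*(-3) = -6)
p(Q, q) = -6
p(533, 241) - (212 + (159 - 1*63))*(-292) = -6 - (212 + (159 - 1*63))*(-292) = -6 - (212 + (159 - 63))*(-292) = -6 - (212 + 96)*(-292) = -6 - 308*(-292) = -6 - 1*(-89936) = -6 + 89936 = 89930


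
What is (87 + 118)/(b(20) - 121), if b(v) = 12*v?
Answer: 205/119 ≈ 1.7227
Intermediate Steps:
(87 + 118)/(b(20) - 121) = (87 + 118)/(12*20 - 121) = 205/(240 - 121) = 205/119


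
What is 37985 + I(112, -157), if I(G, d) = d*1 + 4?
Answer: 37832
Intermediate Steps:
I(G, d) = 4 + d (I(G, d) = d + 4 = 4 + d)
37985 + I(112, -157) = 37985 + (4 - 157) = 37985 - 153 = 37832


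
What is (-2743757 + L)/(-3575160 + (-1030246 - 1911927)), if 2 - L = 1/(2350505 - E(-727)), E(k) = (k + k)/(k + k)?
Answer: 6449207102521/15319017285832 ≈ 0.42099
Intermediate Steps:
E(k) = 1 (E(k) = (2*k)/((2*k)) = (2*k)*(1/(2*k)) = 1)
L = 4701007/2350504 (L = 2 - 1/(2350505 - 1*1) = 2 - 1/(2350505 - 1) = 2 - 1/2350504 = 4701007/2350504 ≈ 2.0000)
(-2743757 + L)/(-3575160 + (-1030246 - 1911927)) = (-2743757 + 4701007/2350504)/(-3575160 + (-1030246 - 1911927)) = -6449207102521/(2350504*(-3575160 - 2942173)) = -6449207102521/2350504/(-6517333) = -6449207102521/2350504*(-1/6517333) = 6449207102521/15319017285832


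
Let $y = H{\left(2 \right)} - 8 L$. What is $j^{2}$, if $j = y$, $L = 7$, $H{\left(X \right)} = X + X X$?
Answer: $2500$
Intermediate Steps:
$H{\left(X \right)} = X + X^{2}$
$y = -50$ ($y = 2 \left(1 + 2\right) - 56 = 2 \cdot 3 - 56 = 6 - 56 = -50$)
$j = -50$
$j^{2} = \left(-50\right)^{2} = 2500$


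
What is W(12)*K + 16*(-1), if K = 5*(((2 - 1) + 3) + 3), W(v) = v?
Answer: 404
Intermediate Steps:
K = 35 (K = 5*((1 + 3) + 3) = 5*(4 + 3) = 5*7 = 35)
W(12)*K + 16*(-1) = 12*35 + 16*(-1) = 420 - 16 = 404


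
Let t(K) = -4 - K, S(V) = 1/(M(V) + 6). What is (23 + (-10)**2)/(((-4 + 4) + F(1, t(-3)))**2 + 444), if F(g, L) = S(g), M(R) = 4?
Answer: 12300/44401 ≈ 0.27702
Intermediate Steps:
S(V) = 1/10 (S(V) = 1/(4 + 6) = 1/10)
F(g, L) = 1/10
(23 + (-10)**2)/(((-4 + 4) + F(1, t(-3)))**2 + 444) = (23 + (-10)**2)/(((-4 + 4) + 1/10)**2 + 444) = (23 + 100)/((0 + 1/10)**2 + 444) = 123/((1/10)**2 + 444) = 123/(1/100 + 444) = 123/(44401/100) = 123*(100/44401) = 12300/44401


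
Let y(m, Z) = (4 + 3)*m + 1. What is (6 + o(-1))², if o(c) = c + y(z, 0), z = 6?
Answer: 2304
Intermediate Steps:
y(m, Z) = 1 + 7*m (y(m, Z) = 7*m + 1 = 1 + 7*m)
o(c) = 43 + c (o(c) = c + (1 + 7*6) = c + (1 + 42) = c + 43 = 43 + c)
(6 + o(-1))² = (6 + (43 - 1))² = (6 + 42)² = 48² = 2304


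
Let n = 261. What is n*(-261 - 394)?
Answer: -170955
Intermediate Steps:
n*(-261 - 394) = 261*(-261 - 394) = 261*(-655) = -170955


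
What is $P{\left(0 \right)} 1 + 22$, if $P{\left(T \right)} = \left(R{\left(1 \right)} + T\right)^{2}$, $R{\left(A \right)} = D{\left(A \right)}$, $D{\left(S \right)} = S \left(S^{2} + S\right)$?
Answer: $26$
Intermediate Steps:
$D{\left(S \right)} = S \left(S + S^{2}\right)$
$R{\left(A \right)} = A^{2} \left(1 + A\right)$
$P{\left(T \right)} = \left(2 + T\right)^{2}$ ($P{\left(T \right)} = \left(1^{2} \left(1 + 1\right) + T\right)^{2} = \left(1 \cdot 2 + T\right)^{2} = \left(2 + T\right)^{2}$)
$P{\left(0 \right)} 1 + 22 = \left(2 + 0\right)^{2} \cdot 1 + 22 = 2^{2} \cdot 1 + 22 = 4 \cdot 1 + 22 = 4 + 22 = 26$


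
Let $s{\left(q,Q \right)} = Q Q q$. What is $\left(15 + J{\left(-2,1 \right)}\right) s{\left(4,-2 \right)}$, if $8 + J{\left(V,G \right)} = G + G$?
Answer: $144$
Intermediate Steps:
$J{\left(V,G \right)} = -8 + 2 G$ ($J{\left(V,G \right)} = -8 + \left(G + G\right) = -8 + 2 G$)
$s{\left(q,Q \right)} = q Q^{2}$ ($s{\left(q,Q \right)} = Q^{2} q = q Q^{2}$)
$\left(15 + J{\left(-2,1 \right)}\right) s{\left(4,-2 \right)} = \left(15 + \left(-8 + 2 \cdot 1\right)\right) 4 \left(-2\right)^{2} = \left(15 + \left(-8 + 2\right)\right) 4 \cdot 4 = \left(15 - 6\right) 16 = 9 \cdot 16 = 144$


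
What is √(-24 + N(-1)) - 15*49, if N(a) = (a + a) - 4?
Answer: -735 + I*√30 ≈ -735.0 + 5.4772*I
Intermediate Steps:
N(a) = -4 + 2*a (N(a) = 2*a - 4 = -4 + 2*a)
√(-24 + N(-1)) - 15*49 = √(-24 + (-4 + 2*(-1))) - 15*49 = √(-24 + (-4 - 2)) - 735 = √(-24 - 6) - 735 = √(-30) - 735 = I*√30 - 735 = -735 + I*√30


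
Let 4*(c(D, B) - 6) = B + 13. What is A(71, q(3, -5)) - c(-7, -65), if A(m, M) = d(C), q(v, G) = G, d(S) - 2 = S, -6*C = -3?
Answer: 19/2 ≈ 9.5000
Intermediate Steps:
C = 1/2 (C = -1/6*(-3) = 1/2 ≈ 0.50000)
d(S) = 2 + S
A(m, M) = 5/2 (A(m, M) = 2 + 1/2 = 5/2)
c(D, B) = 37/4 + B/4 (c(D, B) = 6 + (B + 13)/4 = 6 + (13 + B)/4 = 6 + (13/4 + B/4) = 37/4 + B/4)
A(71, q(3, -5)) - c(-7, -65) = 5/2 - (37/4 + (1/4)*(-65)) = 5/2 - (37/4 - 65/4) = 5/2 - 1*(-7) = 5/2 + 7 = 19/2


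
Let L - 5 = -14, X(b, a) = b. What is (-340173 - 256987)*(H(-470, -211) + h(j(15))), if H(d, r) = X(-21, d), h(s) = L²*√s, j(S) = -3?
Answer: 12540360 - 48369960*I*√3 ≈ 1.254e+7 - 8.3779e+7*I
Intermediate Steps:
L = -9 (L = 5 - 14 = -9)
h(s) = 81*√s (h(s) = (-9)²*√s = 81*√s)
H(d, r) = -21
(-340173 - 256987)*(H(-470, -211) + h(j(15))) = (-340173 - 256987)*(-21 + 81*√(-3)) = -597160*(-21 + 81*(I*√3)) = -597160*(-21 + 81*I*√3) = 12540360 - 48369960*I*√3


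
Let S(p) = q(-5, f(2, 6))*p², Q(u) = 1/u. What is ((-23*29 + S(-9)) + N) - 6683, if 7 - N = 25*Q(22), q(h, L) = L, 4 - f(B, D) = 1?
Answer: -156225/22 ≈ -7101.1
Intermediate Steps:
f(B, D) = 3 (f(B, D) = 4 - 1*1 = 4 - 1 = 3)
S(p) = 3*p²
N = 129/22 (N = 7 - 25/22 = 129/22 ≈ 5.8636)
((-23*29 + S(-9)) + N) - 6683 = ((-23*29 + 3*(-9)²) + 129/22) - 6683 = ((-667 + 3*81) + 129/22) - 6683 = ((-667 + 243) + 129/22) - 6683 = (-424 + 129/22) - 6683 = -9199/22 - 6683 = -156225/22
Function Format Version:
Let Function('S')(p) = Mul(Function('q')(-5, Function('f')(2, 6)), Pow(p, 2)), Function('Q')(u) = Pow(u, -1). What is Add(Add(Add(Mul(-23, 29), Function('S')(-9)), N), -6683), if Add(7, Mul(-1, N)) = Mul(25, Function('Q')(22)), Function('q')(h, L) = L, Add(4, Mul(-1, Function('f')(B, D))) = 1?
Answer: Rational(-156225, 22) ≈ -7101.1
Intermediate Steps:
Function('f')(B, D) = 3 (Function('f')(B, D) = Add(4, Mul(-1, 1)) = Add(4, -1) = 3)
Function('S')(p) = Mul(3, Pow(p, 2))
N = Rational(129, 22) (N = Add(7, Mul(-1, Mul(25, Pow(22, -1)))) = Add(7, Mul(-1, Mul(25, Rational(1, 22)))) = Add(7, Mul(-1, Rational(25, 22))) = Add(7, Rational(-25, 22)) = Rational(129, 22) ≈ 5.8636)
Add(Add(Add(Mul(-23, 29), Function('S')(-9)), N), -6683) = Add(Add(Add(Mul(-23, 29), Mul(3, Pow(-9, 2))), Rational(129, 22)), -6683) = Add(Add(Add(-667, Mul(3, 81)), Rational(129, 22)), -6683) = Add(Add(Add(-667, 243), Rational(129, 22)), -6683) = Add(Add(-424, Rational(129, 22)), -6683) = Add(Rational(-9199, 22), -6683) = Rational(-156225, 22)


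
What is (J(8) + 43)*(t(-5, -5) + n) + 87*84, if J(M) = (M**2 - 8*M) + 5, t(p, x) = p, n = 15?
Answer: 7788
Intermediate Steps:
J(M) = 5 + M**2 - 8*M
(J(8) + 43)*(t(-5, -5) + n) + 87*84 = ((5 + 8**2 - 8*8) + 43)*(-5 + 15) + 87*84 = ((5 + 64 - 64) + 43)*10 + 7308 = (5 + 43)*10 + 7308 = 48*10 + 7308 = 480 + 7308 = 7788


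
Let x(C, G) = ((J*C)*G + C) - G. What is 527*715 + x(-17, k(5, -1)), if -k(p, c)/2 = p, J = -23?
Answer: 372888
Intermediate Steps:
k(p, c) = -2*p
x(C, G) = C - G - 23*C*G (x(C, G) = ((-23*C)*G + C) - G = (-23*C*G + C) - G = (C - 23*C*G) - G = C - G - 23*C*G)
527*715 + x(-17, k(5, -1)) = 527*715 + (-17 - (-2)*5 - 23*(-17)*(-2*5)) = 376805 + (-17 - 1*(-10) - 23*(-17)*(-10)) = 376805 + (-17 + 10 - 3910) = 376805 - 3917 = 372888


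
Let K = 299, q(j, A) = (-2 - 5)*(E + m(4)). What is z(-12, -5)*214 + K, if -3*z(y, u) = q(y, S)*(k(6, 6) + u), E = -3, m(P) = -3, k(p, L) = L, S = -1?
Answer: -2697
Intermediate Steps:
q(j, A) = 42 (q(j, A) = (-2 - 5)*(-3 - 3) = -7*(-6) = 42)
z(y, u) = -84 - 14*u (z(y, u) = -14*(6 + u) = -(252 + 42*u)/3 = -84 - 14*u)
z(-12, -5)*214 + K = (-84 - 14*(-5))*214 + 299 = (-84 + 70)*214 + 299 = -14*214 + 299 = -2996 + 299 = -2697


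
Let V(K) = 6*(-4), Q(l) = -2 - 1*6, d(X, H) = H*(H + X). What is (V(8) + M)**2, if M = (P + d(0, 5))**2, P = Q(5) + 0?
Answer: 70225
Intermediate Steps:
Q(l) = -8 (Q(l) = -2 - 6 = -8)
V(K) = -24
P = -8 (P = -8 + 0 = -8)
M = 289 (M = (-8 + 5*(5 + 0))**2 = (-8 + 5*5)**2 = (-8 + 25)**2 = 17**2 = 289)
(V(8) + M)**2 = (-24 + 289)**2 = 265**2 = 70225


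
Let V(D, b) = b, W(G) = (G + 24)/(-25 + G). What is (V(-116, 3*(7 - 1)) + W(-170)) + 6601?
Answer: 1290851/195 ≈ 6619.8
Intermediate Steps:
W(G) = (24 + G)/(-25 + G)
(V(-116, 3*(7 - 1)) + W(-170)) + 6601 = (3*(7 - 1) + (24 - 170)/(-25 - 170)) + 6601 = (3*6 - 146/(-195)) + 6601 = (18 - 1/195*(-146)) + 6601 = (18 + 146/195) + 6601 = 3656/195 + 6601 = 1290851/195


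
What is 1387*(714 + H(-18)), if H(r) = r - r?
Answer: 990318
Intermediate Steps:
H(r) = 0
1387*(714 + H(-18)) = 1387*(714 + 0) = 1387*714 = 990318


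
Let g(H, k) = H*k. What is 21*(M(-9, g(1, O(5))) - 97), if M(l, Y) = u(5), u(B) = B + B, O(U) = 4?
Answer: -1827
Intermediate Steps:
u(B) = 2*B
M(l, Y) = 10 (M(l, Y) = 2*5 = 10)
21*(M(-9, g(1, O(5))) - 97) = 21*(10 - 97) = 21*(-87) = -1827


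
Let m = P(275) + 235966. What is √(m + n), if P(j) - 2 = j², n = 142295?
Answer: 48*√197 ≈ 673.71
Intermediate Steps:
P(j) = 2 + j²
m = 311593 (m = (2 + 275²) + 235966 = (2 + 75625) + 235966 = 75627 + 235966 = 311593)
√(m + n) = √(311593 + 142295) = √453888 = 48*√197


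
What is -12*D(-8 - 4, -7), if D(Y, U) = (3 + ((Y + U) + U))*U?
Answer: -1932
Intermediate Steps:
D(Y, U) = U*(3 + Y + 2*U) (D(Y, U) = (3 + ((U + Y) + U))*U = (3 + (Y + 2*U))*U = (3 + Y + 2*U)*U = U*(3 + Y + 2*U))
-12*D(-8 - 4, -7) = -(-84)*(3 + (-8 - 4) + 2*(-7)) = -(-84)*(3 - 12 - 14) = -(-84)*(-23) = -12*161 = -1932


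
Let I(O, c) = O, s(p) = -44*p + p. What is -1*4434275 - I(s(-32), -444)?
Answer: -4435651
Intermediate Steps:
s(p) = -43*p
-1*4434275 - I(s(-32), -444) = -1*4434275 - (-43)*(-32) = -4434275 - 1*1376 = -4434275 - 1376 = -4435651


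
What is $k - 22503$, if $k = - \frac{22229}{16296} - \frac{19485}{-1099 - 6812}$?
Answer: $- \frac{35813485667}{1591576} \approx -22502.0$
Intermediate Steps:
$k = \frac{1749061}{1591576}$ ($k = \left(-22229\right) \frac{1}{16296} - \frac{19485}{-1099 - 6812} = - \frac{22229}{16296} - \frac{19485}{-7911} = - \frac{22229}{16296} - - \frac{2165}{879} = - \frac{22229}{16296} + \frac{2165}{879} = \frac{1749061}{1591576} \approx 1.0989$)
$k - 22503 = \frac{1749061}{1591576} - 22503 = - \frac{35813485667}{1591576}$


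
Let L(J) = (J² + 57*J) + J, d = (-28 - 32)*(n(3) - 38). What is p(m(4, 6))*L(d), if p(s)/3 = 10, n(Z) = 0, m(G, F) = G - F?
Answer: 159919200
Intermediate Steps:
p(s) = 30 (p(s) = 3*10 = 30)
d = 2280 (d = (-28 - 32)*(0 - 38) = -60*(-38) = 2280)
L(J) = J² + 58*J
p(m(4, 6))*L(d) = 30*(2280*(58 + 2280)) = 30*(2280*2338) = 30*5330640 = 159919200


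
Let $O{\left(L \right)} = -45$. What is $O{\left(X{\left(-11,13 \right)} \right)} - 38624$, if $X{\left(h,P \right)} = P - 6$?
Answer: $-38669$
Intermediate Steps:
$X{\left(h,P \right)} = -6 + P$
$O{\left(X{\left(-11,13 \right)} \right)} - 38624 = -45 - 38624 = -38669$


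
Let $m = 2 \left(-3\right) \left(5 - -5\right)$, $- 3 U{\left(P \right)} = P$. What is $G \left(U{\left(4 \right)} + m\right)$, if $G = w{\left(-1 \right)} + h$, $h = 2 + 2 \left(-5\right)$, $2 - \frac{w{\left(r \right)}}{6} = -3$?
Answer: $- \frac{4048}{3} \approx -1349.3$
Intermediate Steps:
$w{\left(r \right)} = 30$ ($w{\left(r \right)} = 12 - -18 = 12 + 18 = 30$)
$U{\left(P \right)} = - \frac{P}{3}$
$h = -8$ ($h = 2 - 10 = -8$)
$G = 22$ ($G = 30 - 8 = 22$)
$m = -60$ ($m = - 6 \left(5 + 5\right) = \left(-6\right) 10 = -60$)
$G \left(U{\left(4 \right)} + m\right) = 22 \left(\left(- \frac{1}{3}\right) 4 - 60\right) = 22 \left(- \frac{4}{3} - 60\right) = 22 \left(- \frac{184}{3}\right) = - \frac{4048}{3}$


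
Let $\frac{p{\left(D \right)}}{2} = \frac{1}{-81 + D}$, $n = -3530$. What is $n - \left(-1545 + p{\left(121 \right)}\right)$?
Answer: $- \frac{39701}{20} \approx -1985.1$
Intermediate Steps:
$p{\left(D \right)} = \frac{2}{-81 + D}$
$n - \left(-1545 + p{\left(121 \right)}\right) = -3530 + \left(1545 - \frac{2}{-81 + 121}\right) = -3530 + \left(1545 - \frac{2}{40}\right) = -3530 + \left(1545 - 2 \cdot \frac{1}{40}\right) = -3530 + \left(1545 - \frac{1}{20}\right) = -3530 + \frac{30899}{20} = - \frac{39701}{20}$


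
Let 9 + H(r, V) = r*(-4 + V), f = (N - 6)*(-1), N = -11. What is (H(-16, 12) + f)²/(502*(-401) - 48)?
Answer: -288/4027 ≈ -0.071517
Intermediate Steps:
f = 17 (f = (-11 - 6)*(-1) = -17*(-1) = 17)
H(r, V) = -9 + r*(-4 + V)
(H(-16, 12) + f)²/(502*(-401) - 48) = ((-9 - 4*(-16) + 12*(-16)) + 17)²/(502*(-401) - 48) = ((-9 + 64 - 192) + 17)²/(-201302 - 48) = (-137 + 17)²/(-201350) = (-120)²*(-1/201350) = 14400*(-1/201350) = -288/4027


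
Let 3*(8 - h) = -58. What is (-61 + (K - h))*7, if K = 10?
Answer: -1645/3 ≈ -548.33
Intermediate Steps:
h = 82/3 (h = 8 - ⅓*(-58) = 8 + 58/3 = 82/3 ≈ 27.333)
(-61 + (K - h))*7 = (-61 + (10 - 1*82/3))*7 = (-61 + (10 - 82/3))*7 = (-61 - 52/3)*7 = -235/3*7 = -1645/3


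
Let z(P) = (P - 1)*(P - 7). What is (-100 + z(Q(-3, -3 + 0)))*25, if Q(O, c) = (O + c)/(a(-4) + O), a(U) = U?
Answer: -121425/49 ≈ -2478.1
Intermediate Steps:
Q(O, c) = (O + c)/(-4 + O)
z(P) = (-1 + P)*(-7 + P)
(-100 + z(Q(-3, -3 + 0)))*25 = (-100 + (7 + ((-3 + (-3 + 0))/(-4 - 3))**2 - 8*(-3 + (-3 + 0))/(-4 - 3)))*25 = (-100 + (7 + ((-3 - 3)/(-7))**2 - 8*(-3 - 3)/(-7)))*25 = (-100 + (7 + (-1/7*(-6))**2 - (-8)*(-6)/7))*25 = (-100 + (7 + (6/7)**2 - 8*6/7))*25 = (-100 + (7 + 36/49 - 48/7))*25 = (-100 + 43/49)*25 = -4857/49*25 = -121425/49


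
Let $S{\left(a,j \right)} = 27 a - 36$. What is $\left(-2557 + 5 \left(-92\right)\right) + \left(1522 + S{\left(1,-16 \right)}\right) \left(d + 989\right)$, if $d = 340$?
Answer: $2007760$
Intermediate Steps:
$S{\left(a,j \right)} = -36 + 27 a$
$\left(-2557 + 5 \left(-92\right)\right) + \left(1522 + S{\left(1,-16 \right)}\right) \left(d + 989\right) = \left(-2557 + 5 \left(-92\right)\right) + \left(1522 + \left(-36 + 27 \cdot 1\right)\right) \left(340 + 989\right) = \left(-2557 - 460\right) + \left(1522 + \left(-36 + 27\right)\right) 1329 = -3017 + \left(1522 - 9\right) 1329 = -3017 + 1513 \cdot 1329 = -3017 + 2010777 = 2007760$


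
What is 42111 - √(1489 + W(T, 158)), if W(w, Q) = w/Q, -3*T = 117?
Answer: 42111 - √37165234/158 ≈ 42072.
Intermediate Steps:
T = -39 (T = -⅓*117 = -39)
42111 - √(1489 + W(T, 158)) = 42111 - √(1489 - 39/158) = 42111 - √(235223/158) = 42111 - √37165234/158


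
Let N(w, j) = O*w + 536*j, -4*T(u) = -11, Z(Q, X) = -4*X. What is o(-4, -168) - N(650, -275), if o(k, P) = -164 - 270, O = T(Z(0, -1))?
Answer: 290357/2 ≈ 1.4518e+5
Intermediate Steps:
T(u) = 11/4 (T(u) = -¼*(-11) = 11/4)
O = 11/4 ≈ 2.7500
N(w, j) = 536*j + 11*w/4 (N(w, j) = 11*w/4 + 536*j = 536*j + 11*w/4)
o(k, P) = -434
o(-4, -168) - N(650, -275) = -434 - (536*(-275) + (11/4)*650) = -434 - (-147400 + 3575/2) = -434 - 1*(-291225/2) = -434 + 291225/2 = 290357/2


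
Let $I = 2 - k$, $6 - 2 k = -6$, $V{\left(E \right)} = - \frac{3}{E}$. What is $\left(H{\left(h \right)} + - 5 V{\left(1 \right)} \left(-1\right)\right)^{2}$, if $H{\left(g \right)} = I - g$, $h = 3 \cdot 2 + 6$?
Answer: $961$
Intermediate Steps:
$k = 6$ ($k = 3 - -3 = 3 + 3 = 6$)
$I = -4$ ($I = 2 - 6 = -4$)
$h = 12$ ($h = 6 + 6 = 12$)
$H{\left(g \right)} = -4 - g$
$\left(H{\left(h \right)} + - 5 V{\left(1 \right)} \left(-1\right)\right)^{2} = \left(\left(-4 - 12\right) + - 5 \left(- \frac{3}{1}\right) \left(-1\right)\right)^{2} = \left(\left(-4 - 12\right) + - 5 \left(\left(-3\right) 1\right) \left(-1\right)\right)^{2} = \left(-16 + \left(-5\right) \left(-3\right) \left(-1\right)\right)^{2} = \left(-16 + 15 \left(-1\right)\right)^{2} = \left(-16 - 15\right)^{2} = \left(-31\right)^{2} = 961$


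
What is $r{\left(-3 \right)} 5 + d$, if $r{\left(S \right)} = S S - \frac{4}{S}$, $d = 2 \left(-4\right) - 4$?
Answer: $\frac{119}{3} \approx 39.667$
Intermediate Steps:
$d = -12$ ($d = -8 - 4 = -12$)
$r{\left(S \right)} = S^{2} - \frac{4}{S}$
$r{\left(-3 \right)} 5 + d = \frac{-4 + \left(-3\right)^{3}}{-3} \cdot 5 - 12 = - \frac{-4 - 27}{3} \cdot 5 - 12 = \left(- \frac{1}{3}\right) \left(-31\right) 5 - 12 = \frac{31}{3} \cdot 5 - 12 = \frac{155}{3} - 12 = \frac{119}{3}$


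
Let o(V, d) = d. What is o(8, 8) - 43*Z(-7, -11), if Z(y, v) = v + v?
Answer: 954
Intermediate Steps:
Z(y, v) = 2*v
o(8, 8) - 43*Z(-7, -11) = 8 - 86*(-11) = 8 - 43*(-22) = 8 + 946 = 954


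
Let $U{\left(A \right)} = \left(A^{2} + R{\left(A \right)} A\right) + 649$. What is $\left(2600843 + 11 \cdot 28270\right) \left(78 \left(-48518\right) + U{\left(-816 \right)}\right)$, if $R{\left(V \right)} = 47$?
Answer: $-9190412693063$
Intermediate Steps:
$U{\left(A \right)} = 649 + A^{2} + 47 A$ ($U{\left(A \right)} = \left(A^{2} + 47 A\right) + 649 = 649 + A^{2} + 47 A$)
$\left(2600843 + 11 \cdot 28270\right) \left(78 \left(-48518\right) + U{\left(-816 \right)}\right) = \left(2600843 + 11 \cdot 28270\right) \left(78 \left(-48518\right) + \left(649 + \left(-816\right)^{2} + 47 \left(-816\right)\right)\right) = \left(2600843 + 310970\right) \left(-3784404 + \left(649 + 665856 - 38352\right)\right) = 2911813 \left(-3784404 + 628153\right) = 2911813 \left(-3156251\right) = -9190412693063$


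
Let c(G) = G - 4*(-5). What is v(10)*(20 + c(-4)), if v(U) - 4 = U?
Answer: 504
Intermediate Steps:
c(G) = 20 + G (c(G) = G + 20 = 20 + G)
v(U) = 4 + U
v(10)*(20 + c(-4)) = (4 + 10)*(20 + (20 - 4)) = 14*(20 + 16) = 14*36 = 504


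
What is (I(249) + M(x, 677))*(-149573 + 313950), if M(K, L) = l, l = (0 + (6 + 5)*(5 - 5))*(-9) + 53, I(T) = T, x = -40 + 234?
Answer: 49641854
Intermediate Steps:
x = 194
l = 53 (l = (0 + 11*0)*(-9) + 53 = (0 + 0)*(-9) + 53 = 0*(-9) + 53 = 0 + 53 = 53)
M(K, L) = 53
(I(249) + M(x, 677))*(-149573 + 313950) = (249 + 53)*(-149573 + 313950) = 302*164377 = 49641854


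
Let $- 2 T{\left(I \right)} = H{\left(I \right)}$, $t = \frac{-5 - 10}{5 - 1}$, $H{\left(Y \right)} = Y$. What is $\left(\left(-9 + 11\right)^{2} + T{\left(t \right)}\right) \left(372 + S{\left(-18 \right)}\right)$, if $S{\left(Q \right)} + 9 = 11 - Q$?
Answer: $2303$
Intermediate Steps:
$S{\left(Q \right)} = 2 - Q$ ($S{\left(Q \right)} = -9 - \left(-11 + Q\right) = 2 - Q$)
$t = - \frac{15}{4} \approx -3.75$
$T{\left(I \right)} = - \frac{I}{2}$
$\left(\left(-9 + 11\right)^{2} + T{\left(t \right)}\right) \left(372 + S{\left(-18 \right)}\right) = \left(\left(-9 + 11\right)^{2} - - \frac{15}{8}\right) \left(372 + \left(2 - -18\right)\right) = \left(2^{2} + \frac{15}{8}\right) \left(372 + \left(2 + 18\right)\right) = \left(4 + \frac{15}{8}\right) \left(372 + 20\right) = \frac{47}{8} \cdot 392 = 2303$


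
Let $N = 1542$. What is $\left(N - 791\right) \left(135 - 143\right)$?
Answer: $-6008$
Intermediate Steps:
$\left(N - 791\right) \left(135 - 143\right) = \left(1542 - 791\right) \left(135 - 143\right) = 751 \left(-8\right) = -6008$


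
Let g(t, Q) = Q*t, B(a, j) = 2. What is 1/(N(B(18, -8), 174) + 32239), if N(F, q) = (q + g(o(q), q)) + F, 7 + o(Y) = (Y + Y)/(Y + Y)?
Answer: 1/31371 ≈ 3.1877e-5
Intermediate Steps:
o(Y) = -6 (o(Y) = -7 + (Y + Y)/(Y + Y) = -7 + (2*Y)/((2*Y)) = -7 + (2*Y)*(1/(2*Y)) = -7 + 1 = -6)
N(F, q) = F - 5*q (N(F, q) = (q + q*(-6)) + F = (q - 6*q) + F = -5*q + F = F - 5*q)
1/(N(B(18, -8), 174) + 32239) = 1/((2 - 5*174) + 32239) = 1/((2 - 870) + 32239) = 1/(-868 + 32239) = 1/31371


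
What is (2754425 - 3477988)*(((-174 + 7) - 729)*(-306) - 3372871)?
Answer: 2242101050285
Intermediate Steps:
(2754425 - 3477988)*(((-174 + 7) - 729)*(-306) - 3372871) = -723563*((-167 - 729)*(-306) - 3372871) = -723563*(-896*(-306) - 3372871) = -723563*(274176 - 3372871) = -723563*(-3098695) = 2242101050285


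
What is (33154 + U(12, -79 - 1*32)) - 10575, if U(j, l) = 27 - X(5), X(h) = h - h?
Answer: 22606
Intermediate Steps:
X(h) = 0
U(j, l) = 27 (U(j, l) = 27 - 1*0 = 27 + 0 = 27)
(33154 + U(12, -79 - 1*32)) - 10575 = (33154 + 27) - 10575 = 33181 - 10575 = 22606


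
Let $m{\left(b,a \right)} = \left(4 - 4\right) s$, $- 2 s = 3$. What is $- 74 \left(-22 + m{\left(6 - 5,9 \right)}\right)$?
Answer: $1628$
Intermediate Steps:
$s = - \frac{3}{2}$ ($s = \left(- \frac{1}{2}\right) 3 = - \frac{3}{2} \approx -1.5$)
$m{\left(b,a \right)} = 0$ ($m{\left(b,a \right)} = \left(4 - 4\right) \left(- \frac{3}{2}\right) = 0 \left(- \frac{3}{2}\right) = 0$)
$- 74 \left(-22 + m{\left(6 - 5,9 \right)}\right) = - 74 \left(-22 + 0\right) = \left(-74\right) \left(-22\right) = 1628$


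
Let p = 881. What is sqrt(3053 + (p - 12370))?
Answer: 2*I*sqrt(2109) ≈ 91.848*I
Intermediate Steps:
sqrt(3053 + (p - 12370)) = sqrt(3053 + (881 - 12370)) = sqrt(3053 - 11489) = sqrt(-8436) = 2*I*sqrt(2109)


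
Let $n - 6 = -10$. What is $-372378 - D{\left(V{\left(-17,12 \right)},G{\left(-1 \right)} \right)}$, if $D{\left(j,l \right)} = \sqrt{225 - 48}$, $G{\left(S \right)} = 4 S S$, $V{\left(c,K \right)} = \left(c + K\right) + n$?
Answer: $-372378 - \sqrt{177} \approx -3.7239 \cdot 10^{5}$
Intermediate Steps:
$n = -4$ ($n = 6 - 10 = -4$)
$V{\left(c,K \right)} = -4 + K + c$ ($V{\left(c,K \right)} = \left(c + K\right) - 4 = \left(K + c\right) - 4 = -4 + K + c$)
$G{\left(S \right)} = 4 S^{2}$
$D{\left(j,l \right)} = \sqrt{177}$
$-372378 - D{\left(V{\left(-17,12 \right)},G{\left(-1 \right)} \right)} = -372378 - \sqrt{177}$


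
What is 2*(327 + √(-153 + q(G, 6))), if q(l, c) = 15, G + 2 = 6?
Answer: 654 + 2*I*√138 ≈ 654.0 + 23.495*I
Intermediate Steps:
G = 4 (G = -2 + 6 = 4)
2*(327 + √(-153 + q(G, 6))) = 2*(327 + √(-153 + 15)) = 2*(327 + √(-138)) = 2*(327 + I*√138) = 654 + 2*I*√138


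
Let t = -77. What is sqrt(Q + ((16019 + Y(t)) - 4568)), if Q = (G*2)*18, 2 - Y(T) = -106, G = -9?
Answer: sqrt(11235) ≈ 106.00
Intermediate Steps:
Y(T) = 108 (Y(T) = 2 - 1*(-106) = 2 + 106 = 108)
Q = -324 (Q = -9*2*18 = -18*18 = -324)
sqrt(Q + ((16019 + Y(t)) - 4568)) = sqrt(-324 + ((16019 + 108) - 4568)) = sqrt(-324 + (16127 - 4568)) = sqrt(-324 + 11559) = sqrt(11235)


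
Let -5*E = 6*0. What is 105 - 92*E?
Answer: 105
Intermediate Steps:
E = 0 (E = -6*0/5 = -⅕*0 = 0)
105 - 92*E = 105 - 92*0 = 105 + 0 = 105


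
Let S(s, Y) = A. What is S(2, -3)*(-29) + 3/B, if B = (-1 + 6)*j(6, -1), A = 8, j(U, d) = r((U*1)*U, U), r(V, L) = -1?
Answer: -1163/5 ≈ -232.60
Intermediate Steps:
j(U, d) = -1
S(s, Y) = 8
B = -5 (B = (-1 + 6)*(-1) = 5*(-1) = -5)
S(2, -3)*(-29) + 3/B = 8*(-29) + 3/(-5) = -232 + 3*(-⅕) = -232 - ⅗ = -1163/5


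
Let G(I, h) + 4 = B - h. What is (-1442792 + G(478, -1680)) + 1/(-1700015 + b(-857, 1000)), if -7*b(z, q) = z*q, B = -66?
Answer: -15915124150117/11043105 ≈ -1.4412e+6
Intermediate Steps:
b(z, q) = -q*z/7 (b(z, q) = -z*q/7 = -q*z/7)
G(I, h) = -70 - h (G(I, h) = -4 + (-66 - h) = -70 - h)
(-1442792 + G(478, -1680)) + 1/(-1700015 + b(-857, 1000)) = (-1442792 + (-70 - 1*(-1680))) + 1/(-1700015 - 1/7*1000*(-857)) = (-1442792 + (-70 + 1680)) + 1/(-1700015 + 857000/7) = (-1442792 + 1610) + 1/(-11043105/7) = -1441182 - 7/11043105 = -15915124150117/11043105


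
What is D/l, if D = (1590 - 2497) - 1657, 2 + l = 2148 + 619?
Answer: -2564/2765 ≈ -0.92731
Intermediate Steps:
l = 2765 (l = -2 + (2148 + 619) = -2 + 2767 = 2765)
D = -2564 (D = -907 - 1657 = -2564)
D/l = -2564/2765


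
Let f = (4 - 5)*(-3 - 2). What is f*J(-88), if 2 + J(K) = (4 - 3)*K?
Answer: -450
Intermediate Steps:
J(K) = -2 + K (J(K) = -2 + (4 - 3)*K = -2 + 1*K = -2 + K)
f = 5 (f = -1*(-5) = 5)
f*J(-88) = 5*(-2 - 88) = 5*(-90) = -450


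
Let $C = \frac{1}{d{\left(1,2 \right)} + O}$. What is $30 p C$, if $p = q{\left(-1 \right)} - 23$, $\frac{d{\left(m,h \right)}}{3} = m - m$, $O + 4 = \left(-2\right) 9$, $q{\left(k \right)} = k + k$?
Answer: $\frac{375}{11} \approx 34.091$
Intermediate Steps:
$q{\left(k \right)} = 2 k$
$O = -22$ ($O = -4 - 18 = -22$)
$d{\left(m,h \right)} = 0$ ($d{\left(m,h \right)} = 3 \left(m - m\right) = 3 \cdot 0 = 0$)
$C = - \frac{1}{22}$ ($C = \frac{1}{0 - 22} = \frac{1}{-22} = - \frac{1}{22} \approx -0.045455$)
$p = -25$ ($p = 2 \left(-1\right) - 23 = -2 - 23 = -25$)
$30 p C = 30 \left(-25\right) \left(- \frac{1}{22}\right) = \left(-750\right) \left(- \frac{1}{22}\right) = \frac{375}{11}$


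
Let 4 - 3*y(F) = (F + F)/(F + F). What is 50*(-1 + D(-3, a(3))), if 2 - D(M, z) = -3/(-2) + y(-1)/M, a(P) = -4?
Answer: -25/3 ≈ -8.3333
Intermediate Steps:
y(F) = 1 (y(F) = 4/3 - (F + F)/(3*(F + F)) = 4/3 - 2*F/(3*(2*F)) = 4/3 - 2*F*1/(2*F)/3 = 4/3 - ⅓*1 = 4/3 - ⅓ = 1)
D(M, z) = ½ - 1/M (D(M, z) = 2 - (-3/(-2) + 1/M) = 2 - (-3*(-½) + 1/M) = 2 - (3/2 + 1/M) = 2 + (-3/2 - 1/M) = ½ - 1/M)
50*(-1 + D(-3, a(3))) = 50*(-1 + (½)*(-2 - 3)/(-3)) = 50*(-1 + (½)*(-⅓)*(-5)) = 50*(-1 + ⅚) = 50*(-⅙) = -25/3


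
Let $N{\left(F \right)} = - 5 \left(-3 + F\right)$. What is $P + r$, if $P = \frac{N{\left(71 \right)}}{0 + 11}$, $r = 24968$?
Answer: $\frac{274308}{11} \approx 24937.0$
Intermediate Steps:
$N{\left(F \right)} = 15 - 5 F$
$P = - \frac{340}{11}$ ($P = \frac{15 - 355}{0 + 11} = \frac{15 - 355}{11} = \left(-340\right) \frac{1}{11} = - \frac{340}{11} \approx -30.909$)
$P + r = - \frac{340}{11} + 24968 = \frac{274308}{11}$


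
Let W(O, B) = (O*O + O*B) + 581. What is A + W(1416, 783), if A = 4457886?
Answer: 7572251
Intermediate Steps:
W(O, B) = 581 + O² + B*O (W(O, B) = (O² + B*O) + 581 = 581 + O² + B*O)
A + W(1416, 783) = 4457886 + (581 + 1416² + 783*1416) = 4457886 + (581 + 2005056 + 1108728) = 4457886 + 3114365 = 7572251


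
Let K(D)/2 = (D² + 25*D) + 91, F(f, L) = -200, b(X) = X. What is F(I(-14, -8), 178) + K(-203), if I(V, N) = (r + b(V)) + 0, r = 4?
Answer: 72250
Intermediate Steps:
I(V, N) = 4 + V (I(V, N) = (4 + V) + 0 = 4 + V)
K(D) = 182 + 2*D² + 50*D (K(D) = 2*((D² + 25*D) + 91) = 2*(91 + D² + 25*D) = 182 + 2*D² + 50*D)
F(I(-14, -8), 178) + K(-203) = -200 + (182 + 2*(-203)² + 50*(-203)) = -200 + (182 + 2*41209 - 10150) = -200 + (182 + 82418 - 10150) = -200 + 72450 = 72250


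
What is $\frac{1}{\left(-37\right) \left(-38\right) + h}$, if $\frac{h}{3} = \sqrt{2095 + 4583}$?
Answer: $\frac{703}{958367} - \frac{9 \sqrt{742}}{1916734} \approx 0.00060564$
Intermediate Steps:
$h = 9 \sqrt{742}$ ($h = 3 \sqrt{2095 + 4583} = 3 \sqrt{6678} = 3 \cdot 3 \sqrt{742} = 9 \sqrt{742} \approx 245.16$)
$\frac{1}{\left(-37\right) \left(-38\right) + h} = \frac{1}{\left(-37\right) \left(-38\right) + 9 \sqrt{742}} = \frac{1}{1406 + 9 \sqrt{742}}$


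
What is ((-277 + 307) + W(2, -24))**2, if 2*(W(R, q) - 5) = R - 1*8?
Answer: 1024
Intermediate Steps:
W(R, q) = 1 + R/2 (W(R, q) = 5 + (R - 1*8)/2 = 5 + (R - 8)/2 = 5 + (-8 + R)/2 = 5 + (-4 + R/2) = 1 + R/2)
((-277 + 307) + W(2, -24))**2 = ((-277 + 307) + (1 + (1/2)*2))**2 = (30 + (1 + 1))**2 = (30 + 2)**2 = 32**2 = 1024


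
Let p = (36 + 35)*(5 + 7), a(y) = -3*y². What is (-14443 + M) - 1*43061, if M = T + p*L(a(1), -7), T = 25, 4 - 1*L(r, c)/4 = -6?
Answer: -23399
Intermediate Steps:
L(r, c) = 40 (L(r, c) = 16 - 4*(-6) = 16 + 24 = 40)
p = 852 (p = 71*12 = 852)
M = 34105 (M = 25 + 852*40 = 25 + 34080 = 34105)
(-14443 + M) - 1*43061 = (-14443 + 34105) - 1*43061 = 19662 - 43061 = -23399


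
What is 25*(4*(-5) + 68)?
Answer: 1200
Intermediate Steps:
25*(4*(-5) + 68) = 25*(-20 + 68) = 25*48 = 1200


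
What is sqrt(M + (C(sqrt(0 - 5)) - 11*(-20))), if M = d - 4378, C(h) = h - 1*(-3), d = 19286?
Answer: sqrt(15131 + I*sqrt(5)) ≈ 123.01 + 0.0091*I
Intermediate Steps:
C(h) = 3 + h (C(h) = h + 3 = 3 + h)
M = 14908 (M = 19286 - 4378 = 14908)
sqrt(M + (C(sqrt(0 - 5)) - 11*(-20))) = sqrt(14908 + ((3 + sqrt(0 - 5)) - 11*(-20))) = sqrt(14908 + ((3 + sqrt(-5)) + 220)) = sqrt(14908 + ((3 + I*sqrt(5)) + 220)) = sqrt(14908 + (223 + I*sqrt(5))) = sqrt(15131 + I*sqrt(5))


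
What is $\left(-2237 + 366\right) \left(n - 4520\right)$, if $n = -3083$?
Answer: $14225213$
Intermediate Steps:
$\left(-2237 + 366\right) \left(n - 4520\right) = \left(-2237 + 366\right) \left(-3083 - 4520\right) = \left(-1871\right) \left(-7603\right) = 14225213$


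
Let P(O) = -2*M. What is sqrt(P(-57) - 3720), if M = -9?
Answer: I*sqrt(3702) ≈ 60.844*I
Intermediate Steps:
P(O) = 18 (P(O) = -2*(-9) = 18)
sqrt(P(-57) - 3720) = sqrt(18 - 3720) = sqrt(-3702) = I*sqrt(3702)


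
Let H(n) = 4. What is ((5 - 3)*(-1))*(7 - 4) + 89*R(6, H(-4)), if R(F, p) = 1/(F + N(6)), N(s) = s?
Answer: 17/12 ≈ 1.4167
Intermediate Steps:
R(F, p) = 1/(6 + F) (R(F, p) = 1/(F + 6) = 1/(6 + F))
((5 - 3)*(-1))*(7 - 4) + 89*R(6, H(-4)) = ((5 - 3)*(-1))*(7 - 4) + 89/(6 + 6) = (2*(-1))*3 + 89/12 = -2*3 + 89*(1/12) = -6 + 89/12 = 17/12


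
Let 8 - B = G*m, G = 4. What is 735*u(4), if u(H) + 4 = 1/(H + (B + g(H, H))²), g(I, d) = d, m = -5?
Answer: -3021585/1028 ≈ -2939.3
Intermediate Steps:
B = 28 (B = 8 - 4*(-5) = 8 - 1*(-20) = 8 + 20 = 28)
u(H) = -4 + 1/(H + (28 + H)²)
735*u(4) = 735*((1 - 4*4 - 4*(28 + 4)²)/(4 + (28 + 4)²)) = 735*((1 - 16 - 4*32²)/(4 + 32²)) = 735*((1 - 16 - 4*1024)/(4 + 1024)) = 735*((1 - 16 - 4096)/1028) = 735*((1/1028)*(-4111)) = 735*(-4111/1028) = -3021585/1028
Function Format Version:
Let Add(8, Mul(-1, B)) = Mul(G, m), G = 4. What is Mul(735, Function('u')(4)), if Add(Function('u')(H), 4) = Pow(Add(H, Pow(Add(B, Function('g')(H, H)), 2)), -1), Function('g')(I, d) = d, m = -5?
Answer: Rational(-3021585, 1028) ≈ -2939.3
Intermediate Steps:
B = 28 (B = Add(8, Mul(-1, Mul(4, -5))) = Add(8, Mul(-1, -20)) = Add(8, 20) = 28)
Function('u')(H) = Add(-4, Pow(Add(H, Pow(Add(28, H), 2)), -1))
Mul(735, Function('u')(4)) = Mul(735, Mul(Pow(Add(4, Pow(Add(28, 4), 2)), -1), Add(1, Mul(-4, 4), Mul(-4, Pow(Add(28, 4), 2))))) = Mul(735, Mul(Pow(Add(4, Pow(32, 2)), -1), Add(1, -16, Mul(-4, Pow(32, 2))))) = Mul(735, Mul(Pow(Add(4, 1024), -1), Add(1, -16, Mul(-4, 1024)))) = Mul(735, Mul(Pow(1028, -1), Add(1, -16, -4096))) = Mul(735, Mul(Rational(1, 1028), -4111)) = Mul(735, Rational(-4111, 1028)) = Rational(-3021585, 1028)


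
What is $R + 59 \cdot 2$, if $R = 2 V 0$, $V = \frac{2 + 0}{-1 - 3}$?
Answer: $118$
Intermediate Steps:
$V = - \frac{1}{2}$ ($V = \frac{2}{-4} = 2 \left(- \frac{1}{4}\right) = - \frac{1}{2} \approx -0.5$)
$R = 0$ ($R = 2 \left(- \frac{1}{2}\right) 0 = \left(-1\right) 0 = 0$)
$R + 59 \cdot 2 = 0 + 59 \cdot 2 = 0 + 118 = 118$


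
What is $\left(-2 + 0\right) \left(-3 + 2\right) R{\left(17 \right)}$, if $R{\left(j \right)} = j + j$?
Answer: $68$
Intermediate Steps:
$R{\left(j \right)} = 2 j$
$\left(-2 + 0\right) \left(-3 + 2\right) R{\left(17 \right)} = \left(-2 + 0\right) \left(-3 + 2\right) 2 \cdot 17 = \left(-2\right) \left(-1\right) 34 = 2 \cdot 34 = 68$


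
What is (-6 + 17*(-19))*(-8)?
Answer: 2632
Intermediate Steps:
(-6 + 17*(-19))*(-8) = (-6 - 323)*(-8) = -329*(-8) = 2632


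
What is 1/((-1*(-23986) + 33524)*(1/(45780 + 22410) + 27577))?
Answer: 2273/3604871784627 ≈ 6.3054e-10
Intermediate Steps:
1/((-1*(-23986) + 33524)*(1/(45780 + 22410) + 27577)) = 1/((23986 + 33524)*(1/68190 + 27577)) = 1/(57510*(1/68190 + 27577)) = 1/(57510*(1880475631/68190)) = 1/(3604871784627/2273) = 2273/3604871784627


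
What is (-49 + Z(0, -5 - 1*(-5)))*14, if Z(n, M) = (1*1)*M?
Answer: -686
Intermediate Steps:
Z(n, M) = M (Z(n, M) = 1*M = M)
(-49 + Z(0, -5 - 1*(-5)))*14 = (-49 + (-5 - 1*(-5)))*14 = (-49 + (-5 + 5))*14 = (-49 + 0)*14 = -49*14 = -686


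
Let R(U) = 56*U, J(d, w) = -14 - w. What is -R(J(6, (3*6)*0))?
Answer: 784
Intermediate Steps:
-R(J(6, (3*6)*0)) = -56*(-14 - 3*6*0) = -56*(-14 - 18*0) = -56*(-14 - 1*0) = -56*(-14 + 0) = -56*(-14) = -1*(-784) = 784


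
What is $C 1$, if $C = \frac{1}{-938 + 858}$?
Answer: $- \frac{1}{80} \approx -0.0125$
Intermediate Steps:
$C = - \frac{1}{80}$ ($C = \frac{1}{-80} = - \frac{1}{80} \approx -0.0125$)
$C 1 = \left(- \frac{1}{80}\right) 1 = - \frac{1}{80}$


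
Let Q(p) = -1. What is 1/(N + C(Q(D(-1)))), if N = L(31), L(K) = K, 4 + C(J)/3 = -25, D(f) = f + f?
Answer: -1/56 ≈ -0.017857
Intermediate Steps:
D(f) = 2*f
C(J) = -87 (C(J) = -12 + 3*(-25) = -12 - 75 = -87)
N = 31
1/(N + C(Q(D(-1)))) = 1/(31 - 87) = 1/(-56) = -1/56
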